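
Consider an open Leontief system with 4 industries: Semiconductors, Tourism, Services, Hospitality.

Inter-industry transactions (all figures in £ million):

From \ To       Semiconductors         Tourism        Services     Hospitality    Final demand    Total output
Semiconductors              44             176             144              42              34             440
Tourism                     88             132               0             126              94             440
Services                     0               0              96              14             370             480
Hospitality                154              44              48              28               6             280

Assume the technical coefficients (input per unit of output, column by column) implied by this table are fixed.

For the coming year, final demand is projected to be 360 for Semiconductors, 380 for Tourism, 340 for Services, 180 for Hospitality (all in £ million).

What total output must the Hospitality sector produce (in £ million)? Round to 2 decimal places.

x_4 = 987.24

Technical coefficients a_ij = z_ij / X_j:
  a_11 = 44/440 = 0.10, a_21 = 88/440 = 0.20, a_31 = 0/440 = 0.00, a_41 = 154/440 = 0.35
  a_12 = 176/440 = 0.40, a_22 = 132/440 = 0.30, a_32 = 0/440 = 0.00, a_42 = 44/440 = 0.10
  a_13 = 144/480 = 0.30, a_23 = 0/480 = 0.00, a_33 = 96/480 = 0.20, a_43 = 48/480 = 0.10
  a_14 = 42/280 = 0.15, a_24 = 126/280 = 0.45, a_34 = 14/280 = 0.05, a_44 = 28/280 = 0.10
I − A =
  [   0.90    -0.40    -0.30    -0.15]
  [  -0.20     0.70     0.00    -0.45]
  [   0.00     0.00     0.80    -0.05]
  [  -0.35    -0.10    -0.10     0.90]
Compute the cofactors C_ij = (−1)^(i+j)·(3×3 minor ij) of I−A; the adjugate is their transpose:
adj(I−A) = Cᵀ =
  [ 0.46450   0.29950   0.20400   0.23850]
  [ 0.26900   0.59625   0.14475   0.35100]
  [ 0.01325   0.01150   0.35175   0.02750]
  [ 0.21200   0.18400   0.13450   0.44000]
det(I−A) = Σ_j (I−A)_1j·C_1j = (0.90)(0.46450) + (-0.40)(0.26900) + (-0.30)(0.01325) + (-0.15)(0.21200) = 0.274675
(I − A)⁻¹ = adj(I−A) / det(I−A) ≈
  [   1.6911     1.0904     0.7427     0.8683]
  [   0.9793     2.1707     0.5270     1.2779]
  [   0.0482     0.0419     1.2806     0.1001]
  [   0.7718     0.6699     0.4897     1.6019]
x = (I − A)⁻¹ d = adj(I−A)·d / det(I−A), with det(I−A) = 0.274675:
  x_1 = (0.46450·360 + 0.29950·380 + 0.20400·340 + 0.23850·180) / 0.274675 = 393.32 / 0.274675 ≈ 1431.95
  x_2 = (0.26900·360 + 0.59625·380 + 0.14475·340 + 0.35100·180) / 0.274675 = 435.81 / 0.274675 ≈ 1586.64
  x_3 = (0.01325·360 + 0.01150·380 + 0.35175·340 + 0.02750·180) / 0.274675 = 133.685 / 0.274675 ≈ 486.70
  x_4 = (0.21200·360 + 0.18400·380 + 0.13450·340 + 0.44000·180) / 0.274675 = 271.17 / 0.274675 ≈ 987.24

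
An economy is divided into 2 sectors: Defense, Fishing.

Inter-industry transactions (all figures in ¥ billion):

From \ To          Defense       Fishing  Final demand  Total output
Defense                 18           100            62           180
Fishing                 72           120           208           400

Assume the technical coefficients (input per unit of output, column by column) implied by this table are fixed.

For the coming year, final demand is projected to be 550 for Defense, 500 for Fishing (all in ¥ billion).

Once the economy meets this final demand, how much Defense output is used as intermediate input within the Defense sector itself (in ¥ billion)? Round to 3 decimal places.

Technical coefficients a_ij = z_ij / X_j:
  a_11 = 18/180 = 0.10, a_21 = 72/180 = 0.40
  a_12 = 100/400 = 0.25, a_22 = 120/400 = 0.30
I − A =
  [   0.90    -0.25]
  [  -0.40     0.70]
det(I−A) = (0.90)(0.70) − (-0.25)(-0.40) = 0.5300
adj(I−A) = [[0.70, 0.25], [0.40, 0.90]]
(I − A)⁻¹ = adj(I−A) / det(I−A) ≈
  [   1.3208     0.4717]
  [   0.7547     1.6981]
First solve x = (I − A)⁻¹ d = adj(I−A)·d / det(I−A); in particular x_1 = (0.70·550 + 0.25·500) / 0.5300 = 510.00 / 0.5300 ≈ 962.26415.
Intermediate flow from 1 to 1: z_11 = a_11 · x_1 = 0.10 × 510.00 / 0.5300 = 51.00 / 0.5300 ≈ 96.226.

z_11 = 96.226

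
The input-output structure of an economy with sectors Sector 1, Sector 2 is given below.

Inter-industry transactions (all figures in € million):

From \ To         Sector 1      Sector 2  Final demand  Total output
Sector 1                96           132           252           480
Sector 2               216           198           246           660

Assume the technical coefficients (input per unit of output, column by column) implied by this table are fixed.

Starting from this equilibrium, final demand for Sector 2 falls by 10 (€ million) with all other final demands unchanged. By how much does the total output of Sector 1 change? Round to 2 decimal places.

Technical coefficients a_ij = z_ij / X_j:
  a_11 = 96/480 = 0.20, a_21 = 216/480 = 0.45
  a_12 = 132/660 = 0.20, a_22 = 198/660 = 0.30
I − A =
  [   0.80    -0.20]
  [  -0.45     0.70]
det(I−A) = (0.80)(0.70) − (-0.20)(-0.45) = 0.4700
adj(I−A) = [[0.70, 0.20], [0.45, 0.80]]
(I − A)⁻¹ = adj(I−A) / det(I−A) ≈
  [   1.4894     0.4255]
  [   0.9574     1.7021]
Δx = (I − A)⁻¹ Δd with Δd having -10 in the Sector 2 component and 0 elsewhere.
So Δx_1 = L_12 · (-10), where L_12 = adj(I−A)_12 / det(I−A) = 0.20 / 0.4700.
Δx_1 = 0.20 × (-10) / 0.4700 = -2.00 / 0.4700 ≈ -4.26.

Δx_1 = -4.26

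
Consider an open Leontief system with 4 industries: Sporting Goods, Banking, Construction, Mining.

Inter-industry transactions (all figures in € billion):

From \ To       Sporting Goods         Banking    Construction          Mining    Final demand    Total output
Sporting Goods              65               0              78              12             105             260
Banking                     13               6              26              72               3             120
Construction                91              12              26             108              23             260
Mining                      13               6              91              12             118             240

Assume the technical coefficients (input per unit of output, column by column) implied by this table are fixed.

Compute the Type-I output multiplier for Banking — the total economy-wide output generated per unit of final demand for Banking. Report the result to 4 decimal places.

m_B = 1.6453

Technical coefficients a_ij = z_ij / X_j:
  a_SS = 65/260 = 0.25, a_BS = 13/260 = 0.05, a_CS = 91/260 = 0.35, a_MS = 13/260 = 0.05
  a_SB = 0/120 = 0.00, a_BB = 6/120 = 0.05, a_CB = 12/120 = 0.10, a_MB = 6/120 = 0.05
  a_SC = 78/260 = 0.30, a_BC = 26/260 = 0.10, a_CC = 26/260 = 0.10, a_MC = 91/260 = 0.35
  a_SM = 12/240 = 0.05, a_BM = 72/240 = 0.30, a_CM = 108/240 = 0.45, a_MM = 12/240 = 0.05
I − A =
  [   0.75     0.00    -0.30    -0.05]
  [  -0.05     0.95    -0.10    -0.30]
  [  -0.35    -0.10     0.90    -0.45]
  [  -0.05    -0.05    -0.35     0.95]
Compute the cofactors C_ij = (−1)^(i+j)·(3×3 minor ij) of I−A; the adjugate is their transpose:
adj(I−A) = Cᵀ =
  [ 0.626875   0.039250   0.283125   0.179500]
  [ 0.120625   0.408250   0.169375   0.215500]
  [ 0.339375   0.088750   0.663125   0.360000]
  [ 0.164375   0.056250   0.268125   0.532500]
det(I−A) = Σ_j (I−A)_1j·C_1j = (0.75)(0.626875) + (0.00)(0.120625) + (-0.30)(0.339375) + (-0.05)(0.164375) = 0.360125
(I − A)⁻¹ = adj(I−A) / det(I−A) ≈
  [   1.74072     0.10899     0.78619     0.49844]
  [   0.33495     1.13363     0.47032     0.59840]
  [   0.94238     0.24644     1.84137     0.99965]
  [   0.45644     0.15620     0.74453     1.47865]
The output multiplier for sector j is the column-j sum of the Leontief inverse (I − A)⁻¹ = adj(I−A) / det(I−A).
Column B of adj(I−A): (0.039250, 0.408250, 0.088750, 0.056250); det(I−A) = 0.360125.
m_B = (0.039250 + 0.408250 + 0.088750 + 0.056250) / 0.360125 = 0.5925 / 0.360125 ≈ 1.6453.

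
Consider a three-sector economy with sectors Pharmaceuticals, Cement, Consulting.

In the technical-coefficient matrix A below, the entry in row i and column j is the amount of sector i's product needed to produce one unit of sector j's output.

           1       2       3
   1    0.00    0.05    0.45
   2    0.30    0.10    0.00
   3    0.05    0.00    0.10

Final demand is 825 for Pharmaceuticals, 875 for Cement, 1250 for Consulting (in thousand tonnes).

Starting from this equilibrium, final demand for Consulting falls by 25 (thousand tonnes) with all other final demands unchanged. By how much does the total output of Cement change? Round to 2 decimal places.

I − A =
  [   1.00    -0.05    -0.45]
  [  -0.30     0.90     0.00]
  [  -0.05     0.00     0.90]
Cofactors of I−A, C_ij = (−1)^(i+j)·(minor ij) (rows/columns in the sector order above):
  C_11 = (0.90)(0.90) − (0.00)(0.00) = 0.8100
  C_12 = −[(-0.30)(0.90) − (0.00)(-0.05)] = 0.2700
  C_13 = (-0.30)(0.00) − (0.90)(-0.05) = 0.0450
  C_21 = −[(-0.05)(0.90) − (-0.45)(0.00)] = 0.0450
  C_22 = (1.00)(0.90) − (-0.45)(-0.05) = 0.8775
  C_23 = −[(1.00)(0.00) − (-0.05)(-0.05)] = 0.0025
  C_31 = (-0.05)(0.00) − (-0.45)(0.90) = 0.4050
  C_32 = −[(1.00)(0.00) − (-0.45)(-0.30)] = 0.1350
  C_33 = (1.00)(0.90) − (-0.05)(-0.30) = 0.8850
det(I−A) = Σ_j (I−A)_1j·C_1j = (1.00)(0.8100) + (-0.05)(0.2700) + (-0.45)(0.0450) = 0.77625
adj(I−A) = Cᵀ =
  [ 0.8100   0.0450   0.4050]
  [ 0.2700   0.8775   0.1350]
  [ 0.0450   0.0025   0.8850]
(I − A)⁻¹ = adj(I−A) / det(I−A) ≈
  [   1.0435     0.0580     0.5217]
  [   0.3478     1.1304     0.1739]
  [   0.0580     0.0032     1.1401]
Δx = (I − A)⁻¹ Δd with Δd having -25 in the Consulting component and 0 elsewhere.
So Δx_2 = L_23 · (-25), where L_23 = adj(I−A)_23 / det(I−A) = 0.1350 / 0.77625.
Δx_2 = 0.1350 × (-25) / 0.77625 = -3.375 / 0.77625 ≈ -4.35.

Δx_2 = -4.35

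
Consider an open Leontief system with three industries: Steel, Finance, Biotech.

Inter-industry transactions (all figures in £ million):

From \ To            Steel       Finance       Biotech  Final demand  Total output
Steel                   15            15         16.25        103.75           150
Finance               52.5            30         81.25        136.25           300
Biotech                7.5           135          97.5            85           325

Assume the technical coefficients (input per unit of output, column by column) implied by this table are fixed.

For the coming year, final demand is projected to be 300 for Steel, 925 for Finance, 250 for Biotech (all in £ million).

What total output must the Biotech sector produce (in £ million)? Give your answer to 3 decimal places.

x_B = 1436.053

Technical coefficients a_ij = z_ij / X_j:
  a_SS = 15/150 = 0.10, a_FS = 52.5/150 = 0.35, a_BS = 7.5/150 = 0.05
  a_SF = 15/300 = 0.05, a_FF = 30/300 = 0.10, a_BF = 135/300 = 0.45
  a_SB = 16.25/325 = 0.05, a_FB = 81.25/325 = 0.25, a_BB = 97.5/325 = 0.30
I − A =
  [   0.90    -0.05    -0.05]
  [  -0.35     0.90    -0.25]
  [  -0.05    -0.45     0.70]
Cofactors of I−A, C_ij = (−1)^(i+j)·(minor ij) (rows/columns in the sector order above):
  C_11 = (0.90)(0.70) − (-0.25)(-0.45) = 0.5175
  C_12 = −[(-0.35)(0.70) − (-0.25)(-0.05)] = 0.2575
  C_13 = (-0.35)(-0.45) − (0.90)(-0.05) = 0.2025
  C_21 = −[(-0.05)(0.70) − (-0.05)(-0.45)] = 0.0575
  C_22 = (0.90)(0.70) − (-0.05)(-0.05) = 0.6275
  C_23 = −[(0.90)(-0.45) − (-0.05)(-0.05)] = 0.4075
  C_31 = (-0.05)(-0.25) − (-0.05)(0.90) = 0.0575
  C_32 = −[(0.90)(-0.25) − (-0.05)(-0.35)] = 0.2425
  C_33 = (0.90)(0.90) − (-0.05)(-0.35) = 0.7925
det(I−A) = Σ_j (I−A)_1j·C_1j = (0.90)(0.5175) + (-0.05)(0.2575) + (-0.05)(0.2025) = 0.44275
adj(I−A) = Cᵀ =
  [ 0.5175   0.0575   0.0575]
  [ 0.2575   0.6275   0.2425]
  [ 0.2025   0.4075   0.7925]
(I − A)⁻¹ = adj(I−A) / det(I−A) ≈
  [   1.1688     0.1299     0.1299]
  [   0.5816     1.4173     0.5477]
  [   0.4574     0.9204     1.7899]
x = (I − A)⁻¹ d = adj(I−A)·d / det(I−A), with det(I−A) = 0.44275:
  x_S = (0.5175·300 + 0.0575·925 + 0.0575·250) / 0.44275 = 222.8125 / 0.44275 ≈ 503.247
  x_F = (0.2575·300 + 0.6275·925 + 0.2425·250) / 0.44275 = 718.3125 / 0.44275 ≈ 1622.388
  x_B = (0.2025·300 + 0.4075·925 + 0.7925·250) / 0.44275 = 635.8125 / 0.44275 ≈ 1436.053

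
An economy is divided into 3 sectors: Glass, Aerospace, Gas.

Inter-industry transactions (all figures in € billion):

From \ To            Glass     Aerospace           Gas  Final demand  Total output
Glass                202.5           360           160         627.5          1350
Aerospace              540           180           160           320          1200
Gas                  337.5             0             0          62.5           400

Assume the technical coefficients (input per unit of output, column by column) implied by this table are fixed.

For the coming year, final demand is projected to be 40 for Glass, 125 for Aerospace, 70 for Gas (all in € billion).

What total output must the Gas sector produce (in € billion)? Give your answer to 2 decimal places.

x_3 = 123.18

Technical coefficients a_ij = z_ij / X_j:
  a_11 = 202.5/1350 = 0.15, a_21 = 540/1350 = 0.40, a_31 = 337.5/1350 = 0.25
  a_12 = 360/1200 = 0.30, a_22 = 180/1200 = 0.15, a_32 = 0/1200 = 0.00
  a_13 = 160/400 = 0.40, a_23 = 160/400 = 0.40, a_33 = 0/400 = 0.00
I − A =
  [   0.85    -0.30    -0.40]
  [  -0.40     0.85    -0.40]
  [  -0.25     0.00     1.00]
Cofactors of I−A, C_ij = (−1)^(i+j)·(minor ij) (rows/columns in the sector order above):
  C_11 = (0.85)(1.00) − (-0.40)(0.00) = 0.8500
  C_12 = −[(-0.40)(1.00) − (-0.40)(-0.25)] = 0.5000
  C_13 = (-0.40)(0.00) − (0.85)(-0.25) = 0.2125
  C_21 = −[(-0.30)(1.00) − (-0.40)(0.00)] = 0.3000
  C_22 = (0.85)(1.00) − (-0.40)(-0.25) = 0.7500
  C_23 = −[(0.85)(0.00) − (-0.30)(-0.25)] = 0.0750
  C_31 = (-0.30)(-0.40) − (-0.40)(0.85) = 0.4600
  C_32 = −[(0.85)(-0.40) − (-0.40)(-0.40)] = 0.5000
  C_33 = (0.85)(0.85) − (-0.30)(-0.40) = 0.6025
det(I−A) = Σ_j (I−A)_1j·C_1j = (0.85)(0.8500) + (-0.30)(0.5000) + (-0.40)(0.2125) = 0.4875
adj(I−A) = Cᵀ =
  [ 0.8500   0.3000   0.4600]
  [ 0.5000   0.7500   0.5000]
  [ 0.2125   0.0750   0.6025]
(I − A)⁻¹ = adj(I−A) / det(I−A) ≈
  [   1.7436     0.6154     0.9436]
  [   1.0256     1.5385     1.0256]
  [   0.4359     0.1538     1.2359]
x = (I − A)⁻¹ d = adj(I−A)·d / det(I−A), with det(I−A) = 0.4875:
  x_1 = (0.8500·40 + 0.3000·125 + 0.4600·70) / 0.4875 = 103.70 / 0.4875 ≈ 212.72
  x_2 = (0.5000·40 + 0.7500·125 + 0.5000·70) / 0.4875 = 148.75 / 0.4875 ≈ 305.13
  x_3 = (0.2125·40 + 0.0750·125 + 0.6025·70) / 0.4875 = 60.05 / 0.4875 ≈ 123.18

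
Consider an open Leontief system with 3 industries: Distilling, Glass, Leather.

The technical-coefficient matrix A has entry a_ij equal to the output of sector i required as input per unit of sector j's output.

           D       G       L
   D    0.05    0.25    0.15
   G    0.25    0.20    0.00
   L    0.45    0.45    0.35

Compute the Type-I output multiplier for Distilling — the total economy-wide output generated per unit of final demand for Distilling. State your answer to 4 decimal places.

m_D = 3.0196

I − A =
  [   0.95    -0.25    -0.15]
  [  -0.25     0.80     0.00]
  [  -0.45    -0.45     0.65]
Cofactors of I−A, C_ij = (−1)^(i+j)·(minor ij) (rows/columns in the sector order above):
  C_11 = (0.80)(0.65) − (0.00)(-0.45) = 0.5200
  C_12 = −[(-0.25)(0.65) − (0.00)(-0.45)] = 0.1625
  C_13 = (-0.25)(-0.45) − (0.80)(-0.45) = 0.4725
  C_21 = −[(-0.25)(0.65) − (-0.15)(-0.45)] = 0.2300
  C_22 = (0.95)(0.65) − (-0.15)(-0.45) = 0.5500
  C_23 = −[(0.95)(-0.45) − (-0.25)(-0.45)] = 0.5400
  C_31 = (-0.25)(0.00) − (-0.15)(0.80) = 0.1200
  C_32 = −[(0.95)(0.00) − (-0.15)(-0.25)] = 0.0375
  C_33 = (0.95)(0.80) − (-0.25)(-0.25) = 0.6975
det(I−A) = Σ_j (I−A)_1j·C_1j = (0.95)(0.5200) + (-0.25)(0.1625) + (-0.15)(0.4725) = 0.3825
adj(I−A) = Cᵀ =
  [ 0.5200   0.2300   0.1200]
  [ 0.1625   0.5500   0.0375]
  [ 0.4725   0.5400   0.6975]
(I − A)⁻¹ = adj(I−A) / det(I−A) ≈
  [   1.35948     0.60131     0.31373]
  [   0.42484     1.43791     0.09804]
  [   1.23529     1.41176     1.82353]
The output multiplier for sector j is the column-j sum of the Leontief inverse (I − A)⁻¹ = adj(I−A) / det(I−A).
Column D of adj(I−A): (0.5200, 0.1625, 0.4725); det(I−A) = 0.3825.
m_D = (0.5200 + 0.1625 + 0.4725) / 0.3825 = 1.155 / 0.3825 ≈ 3.0196.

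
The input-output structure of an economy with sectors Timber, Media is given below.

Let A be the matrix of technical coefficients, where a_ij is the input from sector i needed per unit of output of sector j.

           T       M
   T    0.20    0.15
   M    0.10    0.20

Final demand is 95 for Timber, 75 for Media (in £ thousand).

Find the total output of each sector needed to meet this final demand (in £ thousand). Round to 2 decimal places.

x_T = 139.60, x_M = 111.20

I − A =
  [   0.80    -0.15]
  [  -0.10     0.80]
det(I−A) = (0.80)(0.80) − (-0.15)(-0.10) = 0.6250
adj(I−A) = [[0.80, 0.15], [0.10, 0.80]]
(I − A)⁻¹ = adj(I−A) / det(I−A) ≈
  [   1.2800     0.2400]
  [   0.1600     1.2800]
x = (I − A)⁻¹ d = adj(I−A)·d / det(I−A), with det(I−A) = 0.6250:
  x_T = (0.80·95 + 0.15·75) / 0.6250 = 87.25 / 0.6250 = 139.60
  x_M = (0.10·95 + 0.80·75) / 0.6250 = 69.50 / 0.6250 = 111.20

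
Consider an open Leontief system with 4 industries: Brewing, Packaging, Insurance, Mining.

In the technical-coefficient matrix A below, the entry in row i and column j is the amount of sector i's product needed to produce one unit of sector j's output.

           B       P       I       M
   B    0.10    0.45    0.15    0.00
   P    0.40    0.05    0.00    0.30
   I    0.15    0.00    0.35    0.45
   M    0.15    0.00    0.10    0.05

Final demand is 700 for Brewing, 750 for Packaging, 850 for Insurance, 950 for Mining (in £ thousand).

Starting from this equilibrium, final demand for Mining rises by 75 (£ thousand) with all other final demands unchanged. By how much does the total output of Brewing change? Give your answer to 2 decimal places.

Δx_B = 33.37

I − A =
  [   0.90    -0.45    -0.15     0.00]
  [  -0.40     0.95     0.00    -0.30]
  [  -0.15     0.00     0.65    -0.45]
  [  -0.15     0.00    -0.10     0.95]
Compute the cofactors C_ij = (−1)^(i+j)·(3×3 minor ij) of I−A; the adjugate is their transpose:
adj(I−A) = Cᵀ =
  [ 0.543875   0.257625   0.148875   0.151875]
  [ 0.262750   0.483750   0.090750   0.195750]
  [ 0.199500   0.094500   0.621000   0.324000]
  [ 0.106875   0.050625   0.088875   0.417375]
det(I−A) = Σ_j (I−A)_1j·C_1j = (0.90)(0.543875) + (-0.45)(0.262750) + (-0.15)(0.199500) + (0.00)(0.106875) = 0.341325
(I − A)⁻¹ = adj(I−A) / det(I−A) ≈
  [   1.5934     0.7548     0.4362     0.4450]
  [   0.7698     1.4173     0.2659     0.5735]
  [   0.5845     0.2769     1.8194     0.9492]
  [   0.3131     0.1483     0.2604     1.2228]
Δx = (I − A)⁻¹ Δd with Δd having +75 in the Mining component and 0 elsewhere.
So Δx_B = L_BM · (+75), where L_BM = adj(I−A)_BM / det(I−A) = 0.151875 / 0.341325.
Δx_B = 0.151875 × (+75) / 0.341325 = 11.390625 / 0.341325 ≈ 33.37.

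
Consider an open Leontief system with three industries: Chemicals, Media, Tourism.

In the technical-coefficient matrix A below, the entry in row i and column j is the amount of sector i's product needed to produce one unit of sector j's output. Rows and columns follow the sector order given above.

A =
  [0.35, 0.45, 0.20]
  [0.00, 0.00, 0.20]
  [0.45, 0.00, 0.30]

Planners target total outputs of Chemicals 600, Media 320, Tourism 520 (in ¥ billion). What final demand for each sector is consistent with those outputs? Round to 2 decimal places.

I − A =
  [   0.65    -0.45    -0.20]
  [   0.00     1.00    -0.20]
  [  -0.45     0.00     0.70]
d = (I − A) x:
  d_1 = (+0.65)·600 + (-0.45)·320 + (-0.20)·520 = 142.00
  d_2 = (+0.00)·600 + (+1.00)·320 + (-0.20)·520 = 216.00
  d_3 = (-0.45)·600 + (+0.00)·320 + (+0.70)·520 = 94.00

d_1 = 142.00, d_2 = 216.00, d_3 = 94.00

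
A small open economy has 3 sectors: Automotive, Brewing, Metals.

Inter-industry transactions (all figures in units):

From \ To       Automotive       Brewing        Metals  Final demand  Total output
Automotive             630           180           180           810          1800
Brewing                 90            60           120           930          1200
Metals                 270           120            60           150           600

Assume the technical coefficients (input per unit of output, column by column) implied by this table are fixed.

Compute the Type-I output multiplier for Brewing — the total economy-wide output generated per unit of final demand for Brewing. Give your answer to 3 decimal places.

m_B = 1.626

Technical coefficients a_ij = z_ij / X_j:
  a_AA = 630/1800 = 0.35, a_BA = 90/1800 = 0.05, a_MA = 270/1800 = 0.15
  a_AB = 180/1200 = 0.15, a_BB = 60/1200 = 0.05, a_MB = 120/1200 = 0.10
  a_AM = 180/600 = 0.30, a_BM = 120/600 = 0.20, a_MM = 60/600 = 0.10
I − A =
  [   0.65    -0.15    -0.30]
  [  -0.05     0.95    -0.20]
  [  -0.15    -0.10     0.90]
Cofactors of I−A, C_ij = (−1)^(i+j)·(minor ij) (rows/columns in the sector order above):
  C_11 = (0.95)(0.90) − (-0.20)(-0.10) = 0.8350
  C_12 = −[(-0.05)(0.90) − (-0.20)(-0.15)] = 0.0750
  C_13 = (-0.05)(-0.10) − (0.95)(-0.15) = 0.1475
  C_21 = −[(-0.15)(0.90) − (-0.30)(-0.10)] = 0.1650
  C_22 = (0.65)(0.90) − (-0.30)(-0.15) = 0.5400
  C_23 = −[(0.65)(-0.10) − (-0.15)(-0.15)] = 0.0875
  C_31 = (-0.15)(-0.20) − (-0.30)(0.95) = 0.3150
  C_32 = −[(0.65)(-0.20) − (-0.30)(-0.05)] = 0.1450
  C_33 = (0.65)(0.95) − (-0.15)(-0.05) = 0.6100
det(I−A) = Σ_j (I−A)_1j·C_1j = (0.65)(0.8350) + (-0.15)(0.0750) + (-0.30)(0.1475) = 0.48725
adj(I−A) = Cᵀ =
  [ 0.8350   0.1650   0.3150]
  [ 0.0750   0.5400   0.1450]
  [ 0.1475   0.0875   0.6100]
(I − A)⁻¹ = adj(I−A) / det(I−A) ≈
  [   1.7137     0.3386     0.6465]
  [   0.1539     1.1083     0.2976]
  [   0.3027     0.1796     1.2519]
The output multiplier for sector j is the column-j sum of the Leontief inverse (I − A)⁻¹ = adj(I−A) / det(I−A).
Column B of adj(I−A): (0.1650, 0.5400, 0.0875); det(I−A) = 0.48725.
m_B = (0.1650 + 0.5400 + 0.0875) / 0.48725 = 0.7925 / 0.48725 ≈ 1.626.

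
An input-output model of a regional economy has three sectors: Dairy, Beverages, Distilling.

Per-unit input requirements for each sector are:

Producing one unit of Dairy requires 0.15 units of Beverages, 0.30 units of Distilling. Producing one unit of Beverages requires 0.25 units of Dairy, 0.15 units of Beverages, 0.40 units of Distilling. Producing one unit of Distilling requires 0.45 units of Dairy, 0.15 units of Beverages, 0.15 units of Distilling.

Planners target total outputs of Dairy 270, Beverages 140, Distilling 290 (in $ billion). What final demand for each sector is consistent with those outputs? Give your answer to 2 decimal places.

d_1 = 104.50, d_2 = 35.00, d_3 = 109.50

I − A =
  [   1.00    -0.25    -0.45]
  [  -0.15     0.85    -0.15]
  [  -0.30    -0.40     0.85]
d = (I − A) x:
  d_1 = (+1.00)·270 + (-0.25)·140 + (-0.45)·290 = 104.50
  d_2 = (-0.15)·270 + (+0.85)·140 + (-0.15)·290 = 35.00
  d_3 = (-0.30)·270 + (-0.40)·140 + (+0.85)·290 = 109.50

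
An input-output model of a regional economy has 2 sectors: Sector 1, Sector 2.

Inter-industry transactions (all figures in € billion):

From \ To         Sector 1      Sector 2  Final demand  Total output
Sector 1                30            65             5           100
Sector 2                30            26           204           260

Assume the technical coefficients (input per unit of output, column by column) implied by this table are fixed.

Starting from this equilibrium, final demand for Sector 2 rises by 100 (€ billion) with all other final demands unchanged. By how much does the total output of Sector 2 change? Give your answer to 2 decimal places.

Technical coefficients a_ij = z_ij / X_j:
  a_11 = 30/100 = 0.30, a_21 = 30/100 = 0.30
  a_12 = 65/260 = 0.25, a_22 = 26/260 = 0.10
I − A =
  [   0.70    -0.25]
  [  -0.30     0.90]
det(I−A) = (0.70)(0.90) − (-0.25)(-0.30) = 0.5550
adj(I−A) = [[0.90, 0.25], [0.30, 0.70]]
(I − A)⁻¹ = adj(I−A) / det(I−A) ≈
  [   1.6216     0.4505]
  [   0.5405     1.2613]
Δx = (I − A)⁻¹ Δd with Δd having +100 in the Sector 2 component and 0 elsewhere.
So Δx_2 = L_22 · (+100), where L_22 = adj(I−A)_22 / det(I−A) = 0.70 / 0.5550.
Δx_2 = 0.70 × (+100) / 0.5550 = 70.00 / 0.5550 ≈ 126.13.

Δx_2 = 126.13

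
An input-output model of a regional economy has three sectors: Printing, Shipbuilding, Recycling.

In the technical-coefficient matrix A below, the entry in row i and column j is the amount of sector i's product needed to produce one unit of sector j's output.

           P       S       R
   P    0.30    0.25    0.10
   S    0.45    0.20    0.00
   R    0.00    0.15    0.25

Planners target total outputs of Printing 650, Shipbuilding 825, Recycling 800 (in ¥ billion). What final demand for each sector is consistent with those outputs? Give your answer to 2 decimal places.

I − A =
  [   0.70    -0.25    -0.10]
  [  -0.45     0.80     0.00]
  [   0.00    -0.15     0.75]
d = (I − A) x:
  d_P = (+0.70)·650 + (-0.25)·825 + (-0.10)·800 = 168.75
  d_S = (-0.45)·650 + (+0.80)·825 + (+0.00)·800 = 367.50
  d_R = (+0.00)·650 + (-0.15)·825 + (+0.75)·800 = 476.25

d_P = 168.75, d_S = 367.50, d_R = 476.25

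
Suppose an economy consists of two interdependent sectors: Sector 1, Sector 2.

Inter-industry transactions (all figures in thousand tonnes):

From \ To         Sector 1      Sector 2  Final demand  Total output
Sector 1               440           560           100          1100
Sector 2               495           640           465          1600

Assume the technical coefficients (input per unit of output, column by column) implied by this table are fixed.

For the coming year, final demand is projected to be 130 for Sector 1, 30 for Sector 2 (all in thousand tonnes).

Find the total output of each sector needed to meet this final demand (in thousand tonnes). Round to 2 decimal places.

Technical coefficients a_ij = z_ij / X_j:
  a_11 = 440/1100 = 0.40, a_21 = 495/1100 = 0.45
  a_12 = 560/1600 = 0.35, a_22 = 640/1600 = 0.40
I − A =
  [   0.60    -0.35]
  [  -0.45     0.60]
det(I−A) = (0.60)(0.60) − (-0.35)(-0.45) = 0.2025
adj(I−A) = [[0.60, 0.35], [0.45, 0.60]]
(I − A)⁻¹ = adj(I−A) / det(I−A) ≈
  [   2.9630     1.7284]
  [   2.2222     2.9630]
x = (I − A)⁻¹ d = adj(I−A)·d / det(I−A), with det(I−A) = 0.2025:
  x_1 = (0.60·130 + 0.35·30) / 0.2025 = 88.50 / 0.2025 ≈ 437.04
  x_2 = (0.45·130 + 0.60·30) / 0.2025 = 76.50 / 0.2025 ≈ 377.78

x_1 = 437.04, x_2 = 377.78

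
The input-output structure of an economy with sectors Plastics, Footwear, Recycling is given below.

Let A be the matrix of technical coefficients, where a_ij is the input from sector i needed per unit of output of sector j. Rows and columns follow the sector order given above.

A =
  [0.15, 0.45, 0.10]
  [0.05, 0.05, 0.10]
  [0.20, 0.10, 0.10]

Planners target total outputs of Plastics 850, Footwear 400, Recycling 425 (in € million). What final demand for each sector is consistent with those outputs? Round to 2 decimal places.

I − A =
  [   0.85    -0.45    -0.10]
  [  -0.05     0.95    -0.10]
  [  -0.20    -0.10     0.90]
d = (I − A) x:
  d_1 = (+0.85)·850 + (-0.45)·400 + (-0.10)·425 = 500.00
  d_2 = (-0.05)·850 + (+0.95)·400 + (-0.10)·425 = 295.00
  d_3 = (-0.20)·850 + (-0.10)·400 + (+0.90)·425 = 172.50

d_1 = 500.00, d_2 = 295.00, d_3 = 172.50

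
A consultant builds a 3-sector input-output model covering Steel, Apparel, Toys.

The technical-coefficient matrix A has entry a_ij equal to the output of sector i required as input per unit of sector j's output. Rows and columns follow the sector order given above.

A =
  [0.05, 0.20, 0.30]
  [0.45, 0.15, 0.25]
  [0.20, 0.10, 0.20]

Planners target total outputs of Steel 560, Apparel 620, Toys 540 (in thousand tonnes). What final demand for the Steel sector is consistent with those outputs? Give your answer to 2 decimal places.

d_S = 246.00

I − A =
  [   0.95    -0.20    -0.30]
  [  -0.45     0.85    -0.25]
  [  -0.20    -0.10     0.80]
d = (I − A) x:
  d_S = (+0.95)·560 + (-0.20)·620 + (-0.30)·540 = 246.00
  d_A = (-0.45)·560 + (+0.85)·620 + (-0.25)·540 = 140.00
  d_T = (-0.20)·560 + (-0.10)·620 + (+0.80)·540 = 258.00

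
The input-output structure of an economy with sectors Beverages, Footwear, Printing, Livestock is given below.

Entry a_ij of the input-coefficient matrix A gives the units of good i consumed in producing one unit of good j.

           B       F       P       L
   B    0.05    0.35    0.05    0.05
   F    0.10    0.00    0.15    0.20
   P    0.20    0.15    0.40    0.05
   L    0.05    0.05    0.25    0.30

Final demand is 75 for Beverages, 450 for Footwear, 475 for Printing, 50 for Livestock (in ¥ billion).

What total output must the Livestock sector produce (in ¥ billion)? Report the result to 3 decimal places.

x_L = 587.676

I − A =
  [   0.95    -0.35    -0.05    -0.05]
  [  -0.10     1.00    -0.15    -0.20]
  [  -0.20    -0.15     0.60    -0.05]
  [  -0.05    -0.05    -0.25     0.70]
Compute the cofactors C_ij = (−1)^(i+j)·(3×3 minor ij) of I−A; the adjugate is their transpose:
adj(I−A) = Cᵀ =
  [ 0.377875   0.151375   0.101625   0.077500]
  [ 0.078125   0.376000   0.152125   0.123875]
  [ 0.152750   0.152125   0.624750   0.099000]
  [ 0.087125   0.092000   0.241250   0.506375]
det(I−A) = Σ_j (I−A)_1j·C_1j = (0.95)(0.377875) + (-0.35)(0.078125) + (-0.05)(0.152750) + (-0.05)(0.087125) = 0.31964375
(I − A)⁻¹ = adj(I−A) / det(I−A) ≈
  [   1.1822     0.4736     0.3179     0.2425]
  [   0.2444     1.1763     0.4759     0.3875]
  [   0.4779     0.4759     1.9545     0.3097]
  [   0.2726     0.2878     0.7547     1.5842]
x = (I − A)⁻¹ d = adj(I−A)·d / det(I−A), with det(I−A) = 0.31964375:
  x_B = (0.377875·75 + 0.151375·450 + 0.101625·475 + 0.077500·50) / 0.31964375 = 148.60625 / 0.31964375 ≈ 464.912
  x_F = (0.078125·75 + 0.376000·450 + 0.152125·475 + 0.123875·50) / 0.31964375 = 253.5125 / 0.31964375 ≈ 793.110
  x_P = (0.152750·75 + 0.152125·450 + 0.624750·475 + 0.099000·50) / 0.31964375 = 381.61875 / 0.31964375 ≈ 1193.888
  x_L = (0.087125·75 + 0.092000·450 + 0.241250·475 + 0.506375·50) / 0.31964375 = 187.846875 / 0.31964375 ≈ 587.676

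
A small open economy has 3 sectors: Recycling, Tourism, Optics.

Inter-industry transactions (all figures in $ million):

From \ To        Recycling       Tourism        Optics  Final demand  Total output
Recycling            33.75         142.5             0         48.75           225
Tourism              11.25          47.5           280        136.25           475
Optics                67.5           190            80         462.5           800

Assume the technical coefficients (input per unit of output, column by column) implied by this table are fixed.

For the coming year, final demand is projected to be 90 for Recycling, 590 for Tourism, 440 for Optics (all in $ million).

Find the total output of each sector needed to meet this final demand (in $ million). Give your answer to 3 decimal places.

Technical coefficients a_ij = z_ij / X_j:
  a_RR = 33.75/225 = 0.15, a_TR = 11.25/225 = 0.05, a_OR = 67.5/225 = 0.30
  a_RT = 142.5/475 = 0.30, a_TT = 47.5/475 = 0.10, a_OT = 190/475 = 0.40
  a_RO = 0/800 = 0.00, a_TO = 280/800 = 0.35, a_OO = 80/800 = 0.10
I − A =
  [   0.85    -0.30     0.00]
  [  -0.05     0.90    -0.35]
  [  -0.30    -0.40     0.90]
Cofactors of I−A, C_ij = (−1)^(i+j)·(minor ij) (rows/columns in the sector order above):
  C_11 = (0.90)(0.90) − (-0.35)(-0.40) = 0.6700
  C_12 = −[(-0.05)(0.90) − (-0.35)(-0.30)] = 0.1500
  C_13 = (-0.05)(-0.40) − (0.90)(-0.30) = 0.2900
  C_21 = −[(-0.30)(0.90) − (0.00)(-0.40)] = 0.2700
  C_22 = (0.85)(0.90) − (0.00)(-0.30) = 0.7650
  C_23 = −[(0.85)(-0.40) − (-0.30)(-0.30)] = 0.4300
  C_31 = (-0.30)(-0.35) − (0.00)(0.90) = 0.1050
  C_32 = −[(0.85)(-0.35) − (0.00)(-0.05)] = 0.2975
  C_33 = (0.85)(0.90) − (-0.30)(-0.05) = 0.7500
det(I−A) = Σ_j (I−A)_1j·C_1j = (0.85)(0.6700) + (-0.30)(0.1500) + (0.00)(0.2900) = 0.5245
adj(I−A) = Cᵀ =
  [ 0.6700   0.2700   0.1050]
  [ 0.1500   0.7650   0.2975]
  [ 0.2900   0.4300   0.7500]
(I − A)⁻¹ = adj(I−A) / det(I−A) ≈
  [   1.2774     0.5148     0.2002]
  [   0.2860     1.4585     0.5672]
  [   0.5529     0.8198     1.4299]
x = (I − A)⁻¹ d = adj(I−A)·d / det(I−A), with det(I−A) = 0.5245:
  x_R = (0.6700·90 + 0.2700·590 + 0.1050·440) / 0.5245 = 265.80 / 0.5245 ≈ 506.768
  x_T = (0.1500·90 + 0.7650·590 + 0.2975·440) / 0.5245 = 595.75 / 0.5245 ≈ 1135.844
  x_O = (0.2900·90 + 0.4300·590 + 0.7500·440) / 0.5245 = 609.80 / 0.5245 ≈ 1162.631

x_R = 506.768, x_T = 1135.844, x_O = 1162.631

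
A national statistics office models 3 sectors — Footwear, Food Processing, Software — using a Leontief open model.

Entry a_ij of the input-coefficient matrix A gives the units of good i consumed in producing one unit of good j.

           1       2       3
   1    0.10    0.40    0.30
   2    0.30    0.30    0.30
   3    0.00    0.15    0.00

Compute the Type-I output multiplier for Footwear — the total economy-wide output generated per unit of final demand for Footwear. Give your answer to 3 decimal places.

m_1 = 2.193

I − A =
  [   0.90    -0.40    -0.30]
  [  -0.30     0.70    -0.30]
  [   0.00    -0.15     1.00]
Cofactors of I−A, C_ij = (−1)^(i+j)·(minor ij) (rows/columns in the sector order above):
  C_11 = (0.70)(1.00) − (-0.30)(-0.15) = 0.6550
  C_12 = −[(-0.30)(1.00) − (-0.30)(0.00)] = 0.3000
  C_13 = (-0.30)(-0.15) − (0.70)(0.00) = 0.0450
  C_21 = −[(-0.40)(1.00) − (-0.30)(-0.15)] = 0.4450
  C_22 = (0.90)(1.00) − (-0.30)(0.00) = 0.9000
  C_23 = −[(0.90)(-0.15) − (-0.40)(0.00)] = 0.1350
  C_31 = (-0.40)(-0.30) − (-0.30)(0.70) = 0.3300
  C_32 = −[(0.90)(-0.30) − (-0.30)(-0.30)] = 0.3600
  C_33 = (0.90)(0.70) − (-0.40)(-0.30) = 0.5100
det(I−A) = Σ_j (I−A)_1j·C_1j = (0.90)(0.6550) + (-0.40)(0.3000) + (-0.30)(0.0450) = 0.4560
adj(I−A) = Cᵀ =
  [ 0.6550   0.4450   0.3300]
  [ 0.3000   0.9000   0.3600]
  [ 0.0450   0.1350   0.5100]
(I − A)⁻¹ = adj(I−A) / det(I−A) ≈
  [   1.4364     0.9759     0.7237]
  [   0.6579     1.9737     0.7895]
  [   0.0987     0.2961     1.1184]
The output multiplier for sector j is the column-j sum of the Leontief inverse (I − A)⁻¹ = adj(I−A) / det(I−A).
Column 1 of adj(I−A): (0.6550, 0.3000, 0.0450); det(I−A) = 0.4560.
m_1 = (0.6550 + 0.3000 + 0.0450) / 0.4560 = 1.00 / 0.4560 ≈ 2.193.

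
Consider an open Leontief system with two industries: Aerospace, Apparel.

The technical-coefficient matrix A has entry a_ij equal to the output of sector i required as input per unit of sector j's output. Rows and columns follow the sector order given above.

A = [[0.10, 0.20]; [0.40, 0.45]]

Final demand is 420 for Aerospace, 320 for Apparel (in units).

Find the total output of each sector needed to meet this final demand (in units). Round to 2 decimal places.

x_1 = 710.84, x_2 = 1098.80

I − A =
  [   0.90    -0.20]
  [  -0.40     0.55]
det(I−A) = (0.90)(0.55) − (-0.20)(-0.40) = 0.4150
adj(I−A) = [[0.55, 0.20], [0.40, 0.90]]
(I − A)⁻¹ = adj(I−A) / det(I−A) ≈
  [   1.3253     0.4819]
  [   0.9639     2.1687]
x = (I − A)⁻¹ d = adj(I−A)·d / det(I−A), with det(I−A) = 0.4150:
  x_1 = (0.55·420 + 0.20·320) / 0.4150 = 295.00 / 0.4150 ≈ 710.84
  x_2 = (0.40·420 + 0.90·320) / 0.4150 = 456.00 / 0.4150 ≈ 1098.80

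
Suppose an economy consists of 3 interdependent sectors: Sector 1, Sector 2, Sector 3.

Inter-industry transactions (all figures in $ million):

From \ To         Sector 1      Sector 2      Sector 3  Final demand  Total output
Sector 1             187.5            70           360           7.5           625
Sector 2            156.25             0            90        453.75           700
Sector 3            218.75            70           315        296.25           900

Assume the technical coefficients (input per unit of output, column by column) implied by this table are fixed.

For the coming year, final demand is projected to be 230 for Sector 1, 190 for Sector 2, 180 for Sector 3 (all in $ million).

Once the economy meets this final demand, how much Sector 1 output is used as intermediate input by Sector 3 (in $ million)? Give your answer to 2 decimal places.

Technical coefficients a_ij = z_ij / X_j:
  a_11 = 187.5/625 = 0.30, a_21 = 156.25/625 = 0.25, a_31 = 218.75/625 = 0.35
  a_12 = 70/700 = 0.10, a_22 = 0/700 = 0.00, a_32 = 70/700 = 0.10
  a_13 = 360/900 = 0.40, a_23 = 90/900 = 0.10, a_33 = 315/900 = 0.35
I − A =
  [   0.70    -0.10    -0.40]
  [  -0.25     1.00    -0.10]
  [  -0.35    -0.10     0.65]
Cofactors of I−A, C_ij = (−1)^(i+j)·(minor ij) (rows/columns in the sector order above):
  C_11 = (1.00)(0.65) − (-0.10)(-0.10) = 0.6400
  C_12 = −[(-0.25)(0.65) − (-0.10)(-0.35)] = 0.1975
  C_13 = (-0.25)(-0.10) − (1.00)(-0.35) = 0.3750
  C_21 = −[(-0.10)(0.65) − (-0.40)(-0.10)] = 0.1050
  C_22 = (0.70)(0.65) − (-0.40)(-0.35) = 0.3150
  C_23 = −[(0.70)(-0.10) − (-0.10)(-0.35)] = 0.1050
  C_31 = (-0.10)(-0.10) − (-0.40)(1.00) = 0.4100
  C_32 = −[(0.70)(-0.10) − (-0.40)(-0.25)] = 0.1700
  C_33 = (0.70)(1.00) − (-0.10)(-0.25) = 0.6750
det(I−A) = Σ_j (I−A)_1j·C_1j = (0.70)(0.6400) + (-0.10)(0.1975) + (-0.40)(0.3750) = 0.27825
adj(I−A) = Cᵀ =
  [ 0.6400   0.1050   0.4100]
  [ 0.1975   0.3150   0.1700]
  [ 0.3750   0.1050   0.6750]
(I − A)⁻¹ = adj(I−A) / det(I−A) ≈
  [   2.3001     0.3774     1.4735]
  [   0.7098     1.1321     0.6110]
  [   1.3477     0.3774     2.4259]
First solve x = (I − A)⁻¹ d = adj(I−A)·d / det(I−A); in particular x_3 = (0.3750·230 + 0.1050·190 + 0.6750·180) / 0.27825 = 227.70 / 0.27825 ≈ 818.3288.
Intermediate flow from 1 to 3: z_13 = a_13 · x_3 = 0.40 × 227.70 / 0.27825 = 91.08 / 0.27825 ≈ 327.33.

z_13 = 327.33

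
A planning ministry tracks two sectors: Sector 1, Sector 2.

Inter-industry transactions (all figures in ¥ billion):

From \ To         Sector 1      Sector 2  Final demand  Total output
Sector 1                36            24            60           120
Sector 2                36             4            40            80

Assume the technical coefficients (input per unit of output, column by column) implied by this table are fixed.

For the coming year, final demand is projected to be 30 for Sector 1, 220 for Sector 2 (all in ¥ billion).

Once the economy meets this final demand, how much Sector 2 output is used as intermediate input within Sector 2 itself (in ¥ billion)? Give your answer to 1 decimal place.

z_22 = 14.2

Technical coefficients a_ij = z_ij / X_j:
  a_11 = 36/120 = 0.30, a_21 = 36/120 = 0.30
  a_12 = 24/80 = 0.30, a_22 = 4/80 = 0.05
I − A =
  [   0.70    -0.30]
  [  -0.30     0.95]
det(I−A) = (0.70)(0.95) − (-0.30)(-0.30) = 0.5750
adj(I−A) = [[0.95, 0.30], [0.30, 0.70]]
(I − A)⁻¹ = adj(I−A) / det(I−A) ≈
  [   1.6522     0.5217]
  [   0.5217     1.2174]
First solve x = (I − A)⁻¹ d = adj(I−A)·d / det(I−A); in particular x_2 = (0.30·30 + 0.70·220) / 0.5750 = 163.00 / 0.5750 ≈ 283.478.
Intermediate flow from 2 to 2: z_22 = a_22 · x_2 = 0.05 × 163.00 / 0.5750 = 8.15 / 0.5750 ≈ 14.2.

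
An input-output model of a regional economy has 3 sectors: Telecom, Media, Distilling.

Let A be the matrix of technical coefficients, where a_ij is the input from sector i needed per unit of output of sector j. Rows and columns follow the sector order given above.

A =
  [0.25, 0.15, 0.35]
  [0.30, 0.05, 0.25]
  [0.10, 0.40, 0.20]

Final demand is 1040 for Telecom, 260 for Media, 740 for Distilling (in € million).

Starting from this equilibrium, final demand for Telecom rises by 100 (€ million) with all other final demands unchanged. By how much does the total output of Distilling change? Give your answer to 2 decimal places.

I − A =
  [   0.75    -0.15    -0.35]
  [  -0.30     0.95    -0.25]
  [  -0.10    -0.40     0.80]
Cofactors of I−A, C_ij = (−1)^(i+j)·(minor ij) (rows/columns in the sector order above):
  C_11 = (0.95)(0.80) − (-0.25)(-0.40) = 0.6600
  C_12 = −[(-0.30)(0.80) − (-0.25)(-0.10)] = 0.2650
  C_13 = (-0.30)(-0.40) − (0.95)(-0.10) = 0.2150
  C_21 = −[(-0.15)(0.80) − (-0.35)(-0.40)] = 0.2600
  C_22 = (0.75)(0.80) − (-0.35)(-0.10) = 0.5650
  C_23 = −[(0.75)(-0.40) − (-0.15)(-0.10)] = 0.3150
  C_31 = (-0.15)(-0.25) − (-0.35)(0.95) = 0.3700
  C_32 = −[(0.75)(-0.25) − (-0.35)(-0.30)] = 0.2925
  C_33 = (0.75)(0.95) − (-0.15)(-0.30) = 0.6675
det(I−A) = Σ_j (I−A)_1j·C_1j = (0.75)(0.6600) + (-0.15)(0.2650) + (-0.35)(0.2150) = 0.3800
adj(I−A) = Cᵀ =
  [ 0.6600   0.2600   0.3700]
  [ 0.2650   0.5650   0.2925]
  [ 0.2150   0.3150   0.6675]
(I − A)⁻¹ = adj(I−A) / det(I−A) ≈
  [   1.7368     0.6842     0.9737]
  [   0.6974     1.4868     0.7697]
  [   0.5658     0.8289     1.7566]
Δx = (I − A)⁻¹ Δd with Δd having +100 in the Telecom component and 0 elsewhere.
So Δx_3 = L_31 · (+100), where L_31 = adj(I−A)_31 / det(I−A) = 0.2150 / 0.3800.
Δx_3 = 0.2150 × (+100) / 0.3800 = 21.50 / 0.3800 ≈ 56.58.

Δx_3 = 56.58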